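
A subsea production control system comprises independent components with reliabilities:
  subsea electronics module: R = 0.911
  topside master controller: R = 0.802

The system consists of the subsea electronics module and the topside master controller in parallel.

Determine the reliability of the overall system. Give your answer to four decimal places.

0.9824

Parallel (subsea electronics module and topside master controller): 1 − (1 − 0.911000)(1 − 0.802000) = 0.9824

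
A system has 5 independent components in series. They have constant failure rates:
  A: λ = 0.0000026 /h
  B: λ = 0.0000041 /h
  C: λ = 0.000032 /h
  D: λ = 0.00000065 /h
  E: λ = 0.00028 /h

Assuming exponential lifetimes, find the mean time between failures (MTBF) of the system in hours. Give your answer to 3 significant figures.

3130

Series of exponential components: λ_sys = Σ λ_i
λ_sys = 0.0000026 + 0.0000041 + 0.000032 + 0.00000065 + 0.00028 = 3.1935e-04 /h
MTBF = 1 / λ_sys = 3130 h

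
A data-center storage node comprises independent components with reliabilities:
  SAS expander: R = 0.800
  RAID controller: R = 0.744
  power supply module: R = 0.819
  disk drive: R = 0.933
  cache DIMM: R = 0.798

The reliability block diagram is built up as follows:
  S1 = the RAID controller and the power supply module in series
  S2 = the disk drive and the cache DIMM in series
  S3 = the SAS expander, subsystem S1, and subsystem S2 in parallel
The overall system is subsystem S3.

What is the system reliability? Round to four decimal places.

0.9800

Series (RAID controller and power supply module): 0.744000 × 0.819000 = 0.609336
Series (disk drive and cache DIMM): 0.933000 × 0.798000 = 0.744534
Parallel (SAS expander, [0.609336], and [0.744534]): 1 − (1 − 0.800000)(1 − 0.609336)(1 − 0.744534) = 0.9800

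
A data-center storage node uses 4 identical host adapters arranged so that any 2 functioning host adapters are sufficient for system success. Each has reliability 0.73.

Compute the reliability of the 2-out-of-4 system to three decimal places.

R = Σ_{i=2}^{4} C(4,i) p^i (1−p)^{4−i} with p = 0.73
C(4,2)·0.73^2·0.27^2 = 0.23309
C(4,3)·0.73^3·0.27^1 = 0.42014
C(4,4)·0.73^4·0.27^0 = 0.28398
Sum = 0.937

0.937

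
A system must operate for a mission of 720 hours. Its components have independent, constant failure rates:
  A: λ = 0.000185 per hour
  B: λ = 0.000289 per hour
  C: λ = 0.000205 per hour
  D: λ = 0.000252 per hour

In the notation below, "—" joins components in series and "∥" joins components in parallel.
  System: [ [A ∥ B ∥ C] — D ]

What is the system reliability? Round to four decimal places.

0.8314

R(A) = exp(−0.000185 × 720) = 0.875290
R(B) = exp(−0.000289 × 720) = 0.812142
R(C) = exp(−0.000205 × 720) = 0.862776
R(D) = exp(−0.000252 × 720) = 0.834068
Parallel (A, B, and C): 1 − (1 − 0.875290)(1 − 0.812142)(1 − 0.862776) = 0.996785
Series ([0.996785] and D): 0.996785 × 0.834068 = 0.8314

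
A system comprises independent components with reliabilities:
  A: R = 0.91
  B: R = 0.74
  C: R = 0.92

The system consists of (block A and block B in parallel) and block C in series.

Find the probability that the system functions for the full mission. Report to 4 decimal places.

0.8985

Parallel (A and B): 1 − (1 − 0.910000)(1 − 0.740000) = 0.976600
Series ([0.976600] and C): 0.976600 × 0.920000 = 0.8985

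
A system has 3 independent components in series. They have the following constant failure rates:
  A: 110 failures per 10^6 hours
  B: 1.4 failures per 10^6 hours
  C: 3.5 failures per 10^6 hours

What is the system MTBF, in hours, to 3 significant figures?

Series of exponential components: λ_sys = Σ λ_i
λ_sys = 0.00011 + 0.0000014 + 0.0000035 = 1.1490e-04 /h
MTBF = 1 / λ_sys = 8700 h

8700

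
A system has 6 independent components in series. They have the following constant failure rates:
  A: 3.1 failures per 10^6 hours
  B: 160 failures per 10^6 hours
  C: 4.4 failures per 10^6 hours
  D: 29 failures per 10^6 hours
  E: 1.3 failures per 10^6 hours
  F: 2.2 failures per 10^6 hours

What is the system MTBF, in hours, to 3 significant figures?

5000

Series of exponential components: λ_sys = Σ λ_i
λ_sys = 0.0000031 + 0.00016 + 0.0000044 + 0.000029 + 0.0000013 + 0.0000022 = 2.0000e-04 /h
MTBF = 1 / λ_sys = 5000 h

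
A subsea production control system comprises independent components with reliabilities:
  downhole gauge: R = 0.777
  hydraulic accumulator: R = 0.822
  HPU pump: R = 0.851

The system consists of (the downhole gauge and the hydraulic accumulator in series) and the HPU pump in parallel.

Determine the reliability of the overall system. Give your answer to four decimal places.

Series (downhole gauge and hydraulic accumulator): 0.777000 × 0.822000 = 0.638694
Parallel ([0.638694] and HPU pump): 1 − (1 − 0.638694)(1 − 0.851000) = 0.9462

0.9462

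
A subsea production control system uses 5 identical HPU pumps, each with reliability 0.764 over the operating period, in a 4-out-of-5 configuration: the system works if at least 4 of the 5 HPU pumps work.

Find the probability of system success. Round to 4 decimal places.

R = Σ_{i=4}^{5} C(5,i) p^i (1−p)^{5−i} with p = 0.764
C(5,4)·0.764^4·0.236^1 = 0.402027
C(5,5)·0.764^5·0.236^0 = 0.260296
Sum = 0.6623

0.6623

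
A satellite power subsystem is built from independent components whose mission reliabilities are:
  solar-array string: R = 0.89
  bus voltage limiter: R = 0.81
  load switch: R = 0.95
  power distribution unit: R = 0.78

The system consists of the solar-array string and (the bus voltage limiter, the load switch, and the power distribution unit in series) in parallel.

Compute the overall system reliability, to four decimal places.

0.9560

Series (bus voltage limiter, load switch, and power distribution unit): 0.810000 × 0.950000 × 0.780000 = 0.600210
Parallel (solar-array string and [0.600210]): 1 − (1 − 0.890000)(1 − 0.600210) = 0.9560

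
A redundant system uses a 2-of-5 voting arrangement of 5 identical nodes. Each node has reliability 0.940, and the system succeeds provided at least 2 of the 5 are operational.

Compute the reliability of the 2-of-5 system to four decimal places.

0.9999

R = Σ_{i=2}^{5} C(5,i) p^i (1−p)^{5−i} with p = 0.940
C(5,2)·0.940^2·0.060^3 = 0.001909
C(5,3)·0.940^3·0.060^2 = 0.029901
C(5,4)·0.940^4·0.060^1 = 0.234225
C(5,5)·0.940^5·0.060^0 = 0.733904
Sum = 0.9999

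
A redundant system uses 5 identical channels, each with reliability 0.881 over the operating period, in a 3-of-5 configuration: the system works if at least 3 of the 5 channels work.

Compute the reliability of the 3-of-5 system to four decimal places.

0.9860

R = Σ_{i=3}^{5} C(5,i) p^i (1−p)^{5−i} with p = 0.881
C(5,3)·0.881^3·0.119^2 = 0.096833
C(5,4)·0.881^4·0.119^1 = 0.358443
C(5,5)·0.881^5·0.119^0 = 0.530737
Sum = 0.9860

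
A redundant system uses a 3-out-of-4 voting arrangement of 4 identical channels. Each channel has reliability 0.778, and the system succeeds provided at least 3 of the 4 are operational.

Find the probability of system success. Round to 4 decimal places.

0.7845

R = Σ_{i=3}^{4} C(4,i) p^i (1−p)^{4−i} with p = 0.778
C(4,3)·0.778^3·0.222^1 = 0.418169
C(4,4)·0.778^4·0.222^0 = 0.366369
Sum = 0.7845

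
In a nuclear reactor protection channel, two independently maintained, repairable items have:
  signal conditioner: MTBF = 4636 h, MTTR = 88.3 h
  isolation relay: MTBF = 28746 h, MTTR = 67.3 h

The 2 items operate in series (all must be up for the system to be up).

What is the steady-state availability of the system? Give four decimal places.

A(signal conditioner) = MTBF/(MTBF+MTTR) = 4636/(4636+88.3) = 0.981309
A(isolation relay) = MTBF/(MTBF+MTTR) = 28746/(28746+67.3) = 0.997664
Series availability: 0.981309 × 0.997664 = 0.9790

0.9790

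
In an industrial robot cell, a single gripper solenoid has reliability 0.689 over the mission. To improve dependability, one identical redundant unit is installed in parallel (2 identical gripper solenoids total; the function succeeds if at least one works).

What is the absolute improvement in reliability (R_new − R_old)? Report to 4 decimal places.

0.2143

R_before = 0.689
R_after = 1 − (1 − 0.689)^2 = 0.9033
ΔR = 0.9033 − 0.689 = 0.2143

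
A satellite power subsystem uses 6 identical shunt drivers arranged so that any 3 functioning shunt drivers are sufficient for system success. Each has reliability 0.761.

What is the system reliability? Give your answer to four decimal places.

R = Σ_{i=3}^{6} C(6,i) p^i (1−p)^{6−i} with p = 0.761
C(6,3)·0.761^3·0.239^3 = 0.120331
C(6,4)·0.761^4·0.239^2 = 0.287360
C(6,5)·0.761^5·0.239^1 = 0.365993
C(6,6)·0.761^6·0.239^0 = 0.194226
Sum = 0.9679

0.9679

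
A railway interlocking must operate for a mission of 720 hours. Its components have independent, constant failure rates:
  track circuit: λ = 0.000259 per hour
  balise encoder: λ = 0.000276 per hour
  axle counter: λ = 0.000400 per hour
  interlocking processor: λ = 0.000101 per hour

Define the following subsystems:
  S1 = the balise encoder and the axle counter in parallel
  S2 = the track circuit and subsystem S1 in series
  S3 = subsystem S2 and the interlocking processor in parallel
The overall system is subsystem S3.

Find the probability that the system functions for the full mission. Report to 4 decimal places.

R(track circuit) = exp(−0.000259 × 720) = 0.829875
R(balise encoder) = exp(−0.000276 × 720) = 0.819779
R(axle counter) = exp(−0.000400 × 720) = 0.749762
R(interlocking processor) = exp(−0.000101 × 720) = 0.929861
Parallel (balise encoder and axle counter): 1 − (1 − 0.819779)(1 − 0.749762) = 0.954902
Series (track circuit and [0.954902]): 0.829875 × 0.954902 = 0.792449
Parallel ([0.792449] and interlocking processor): 1 − (1 − 0.792449)(1 − 0.929861) = 0.9854

0.9854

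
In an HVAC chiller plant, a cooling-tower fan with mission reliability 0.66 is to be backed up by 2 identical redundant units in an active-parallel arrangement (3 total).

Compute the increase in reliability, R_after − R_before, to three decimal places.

0.301

R_before = 0.66
R_after = 1 − (1 − 0.66)^3 = 0.961
ΔR = 0.961 − 0.66 = 0.301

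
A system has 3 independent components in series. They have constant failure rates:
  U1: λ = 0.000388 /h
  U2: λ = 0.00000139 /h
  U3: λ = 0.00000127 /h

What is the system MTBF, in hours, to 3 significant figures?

2560

Series of exponential components: λ_sys = Σ λ_i
λ_sys = 0.000388 + 0.00000139 + 0.00000127 = 3.9066e-04 /h
MTBF = 1 / λ_sys = 2560 h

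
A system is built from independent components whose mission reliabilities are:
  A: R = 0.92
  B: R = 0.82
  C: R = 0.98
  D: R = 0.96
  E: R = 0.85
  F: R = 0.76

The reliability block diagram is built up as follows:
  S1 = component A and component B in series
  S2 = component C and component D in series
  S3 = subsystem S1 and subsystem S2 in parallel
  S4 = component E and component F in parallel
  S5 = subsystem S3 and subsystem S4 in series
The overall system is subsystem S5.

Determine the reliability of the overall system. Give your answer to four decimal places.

0.9500

Series (A and B): 0.920000 × 0.820000 = 0.754400
Series (C and D): 0.980000 × 0.960000 = 0.940800
Parallel ([0.754400] and [0.940800]): 1 − (1 − 0.754400)(1 − 0.940800) = 0.985460
Parallel (E and F): 1 − (1 − 0.850000)(1 − 0.760000) = 0.964000
Series ([0.985460] and [0.964000]): 0.985460 × 0.964000 = 0.9500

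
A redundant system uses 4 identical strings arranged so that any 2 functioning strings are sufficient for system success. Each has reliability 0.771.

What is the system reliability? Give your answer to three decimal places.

0.960

R = Σ_{i=2}^{4} C(4,i) p^i (1−p)^{4−i} with p = 0.771
C(4,2)·0.771^2·0.229^2 = 0.18704
C(4,3)·0.771^3·0.229^1 = 0.41982
C(4,4)·0.771^4·0.229^0 = 0.35336
Sum = 0.960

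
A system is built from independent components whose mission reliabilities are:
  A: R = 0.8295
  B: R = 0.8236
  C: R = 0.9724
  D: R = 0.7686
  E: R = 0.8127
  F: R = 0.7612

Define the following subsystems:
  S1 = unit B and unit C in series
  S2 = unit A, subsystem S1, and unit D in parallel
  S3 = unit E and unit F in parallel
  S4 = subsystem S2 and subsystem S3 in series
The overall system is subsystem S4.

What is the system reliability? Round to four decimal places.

Series (B and C): 0.823600 × 0.972400 = 0.800869
Parallel (A, [0.800869], and D): 1 − (1 − 0.829500)(1 − 0.800869)(1 − 0.768600) = 0.992144
Parallel (E and F): 1 − (1 − 0.812700)(1 − 0.761200) = 0.955273
Series ([0.992144] and [0.955273]): 0.992144 × 0.955273 = 0.9478

0.9478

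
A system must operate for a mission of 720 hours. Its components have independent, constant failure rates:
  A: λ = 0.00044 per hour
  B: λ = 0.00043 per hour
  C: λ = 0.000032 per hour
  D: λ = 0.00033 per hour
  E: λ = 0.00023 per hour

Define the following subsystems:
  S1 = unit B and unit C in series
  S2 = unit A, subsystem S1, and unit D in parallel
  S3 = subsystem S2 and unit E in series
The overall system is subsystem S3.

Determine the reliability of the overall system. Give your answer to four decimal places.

0.8336

R(A) = exp(−0.00044 × 720) = 0.728476
R(B) = exp(−0.00043 × 720) = 0.733740
R(C) = exp(−0.000032 × 720) = 0.977223
R(D) = exp(−0.00033 × 720) = 0.788518
R(E) = exp(−0.00023 × 720) = 0.847385
Series (B and C): 0.733740 × 0.977223 = 0.717028
Parallel (A, [0.717028], and D): 1 − (1 − 0.728476)(1 − 0.717028)(1 − 0.788518) = 0.983751
Series ([0.983751] and E): 0.983751 × 0.847385 = 0.8336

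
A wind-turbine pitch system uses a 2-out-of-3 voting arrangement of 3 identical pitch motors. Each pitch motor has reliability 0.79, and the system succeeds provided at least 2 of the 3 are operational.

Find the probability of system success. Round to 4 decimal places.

R = Σ_{i=2}^{3} C(3,i) p^i (1−p)^{3−i} with p = 0.79
C(3,2)·0.79^2·0.21^1 = 0.393183
C(3,3)·0.79^3·0.21^0 = 0.493039
Sum = 0.8862

0.8862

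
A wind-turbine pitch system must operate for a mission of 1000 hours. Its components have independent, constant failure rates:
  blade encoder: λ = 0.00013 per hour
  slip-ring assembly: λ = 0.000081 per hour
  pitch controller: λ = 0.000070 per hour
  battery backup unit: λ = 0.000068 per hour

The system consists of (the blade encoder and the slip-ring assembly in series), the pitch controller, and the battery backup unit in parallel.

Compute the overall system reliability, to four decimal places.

0.9992

R(blade encoder) = exp(−0.00013 × 1000) = 0.878095
R(slip-ring assembly) = exp(−0.000081 × 1000) = 0.922194
R(pitch controller) = exp(−0.000070 × 1000) = 0.932394
R(battery backup unit) = exp(−0.000068 × 1000) = 0.934260
Series (blade encoder and slip-ring assembly): 0.878095 × 0.922194 = 0.809774
Parallel ([0.809774], pitch controller, and battery backup unit): 1 − (1 − 0.809774)(1 − 0.932394)(1 − 0.934260) = 0.9992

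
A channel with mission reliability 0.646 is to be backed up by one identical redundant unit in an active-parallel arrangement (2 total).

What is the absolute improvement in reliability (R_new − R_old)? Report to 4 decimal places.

R_before = 0.646
R_after = 1 − (1 − 0.646)^2 = 0.8747
ΔR = 0.8747 − 0.646 = 0.2287

0.2287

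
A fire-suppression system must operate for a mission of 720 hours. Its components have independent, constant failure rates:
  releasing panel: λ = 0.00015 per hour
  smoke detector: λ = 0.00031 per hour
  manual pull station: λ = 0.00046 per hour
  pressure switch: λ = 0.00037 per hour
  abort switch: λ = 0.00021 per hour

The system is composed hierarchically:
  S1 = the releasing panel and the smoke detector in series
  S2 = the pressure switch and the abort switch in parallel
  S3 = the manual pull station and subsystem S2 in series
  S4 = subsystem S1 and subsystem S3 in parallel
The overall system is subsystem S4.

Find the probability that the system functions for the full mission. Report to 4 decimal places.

0.9139

R(releasing panel) = exp(−0.00015 × 720) = 0.897628
R(smoke detector) = exp(−0.00031 × 720) = 0.799955
R(manual pull station) = exp(−0.00046 × 720) = 0.718062
R(pressure switch) = exp(−0.00037 × 720) = 0.766133
R(abort switch) = exp(−0.00021 × 720) = 0.859676
Series (releasing panel and smoke detector): 0.897628 × 0.799955 = 0.718062
Parallel (pressure switch and abort switch): 1 − (1 − 0.766133)(1 − 0.859676) = 0.967183
Series (manual pull station and [0.967183]): 0.718062 × 0.967183 = 0.694497
Parallel ([0.718062] and [0.694497]): 1 − (1 − 0.718062)(1 − 0.694497) = 0.9139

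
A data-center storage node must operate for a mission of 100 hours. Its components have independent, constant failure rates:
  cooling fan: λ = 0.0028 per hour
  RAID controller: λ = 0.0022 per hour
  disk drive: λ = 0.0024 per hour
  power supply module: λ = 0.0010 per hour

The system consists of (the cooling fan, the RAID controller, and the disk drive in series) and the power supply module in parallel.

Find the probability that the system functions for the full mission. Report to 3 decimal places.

R(cooling fan) = exp(−0.0028 × 100) = 0.75578
R(RAID controller) = exp(−0.0022 × 100) = 0.80252
R(disk drive) = exp(−0.0024 × 100) = 0.78663
R(power supply module) = exp(−0.0010 × 100) = 0.90484
Series (cooling fan, RAID controller, and disk drive): 0.75578 × 0.80252 × 0.78663 = 0.47711
Parallel ([0.47711] and power supply module): 1 − (1 − 0.47711)(1 − 0.90484) = 0.950

0.950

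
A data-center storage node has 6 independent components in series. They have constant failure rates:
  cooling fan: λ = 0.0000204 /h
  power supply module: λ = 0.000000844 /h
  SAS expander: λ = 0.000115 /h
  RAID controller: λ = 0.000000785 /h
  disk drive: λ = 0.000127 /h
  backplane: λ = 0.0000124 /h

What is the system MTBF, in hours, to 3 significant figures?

3620

Series of exponential components: λ_sys = Σ λ_i
λ_sys = 0.0000204 + 0.000000844 + 0.000115 + 0.000000785 + 0.000127 + 0.0000124 = 2.7643e-04 /h
MTBF = 1 / λ_sys = 3620 h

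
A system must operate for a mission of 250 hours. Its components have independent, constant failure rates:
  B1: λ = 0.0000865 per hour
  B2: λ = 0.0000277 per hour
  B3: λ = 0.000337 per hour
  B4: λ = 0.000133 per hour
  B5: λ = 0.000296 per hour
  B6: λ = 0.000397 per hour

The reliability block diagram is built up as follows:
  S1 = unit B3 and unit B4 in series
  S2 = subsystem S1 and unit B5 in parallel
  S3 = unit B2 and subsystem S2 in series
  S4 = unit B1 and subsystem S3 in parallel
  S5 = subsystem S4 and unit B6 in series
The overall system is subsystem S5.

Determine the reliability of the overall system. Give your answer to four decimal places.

R(B1) = exp(−0.0000865 × 250) = 0.978607
R(B2) = exp(−0.0000277 × 250) = 0.993099
R(B3) = exp(−0.000337 × 250) = 0.919201
R(B4) = exp(−0.000133 × 250) = 0.967297
R(B5) = exp(−0.000296 × 250) = 0.928672
R(B6) = exp(−0.000397 × 250) = 0.905516
Series (B3 and B4): 0.919201 × 0.967297 = 0.889140
Parallel ([0.889140] and B5): 1 − (1 − 0.889140)(1 − 0.928672) = 0.992093
Series (B2 and [0.992093]): 0.993099 × 0.992093 = 0.985247
Parallel (B1 and [0.985247]): 1 − (1 − 0.978607)(1 − 0.985247) = 0.999684
Series ([0.999684] and B6): 0.999684 × 0.905516 = 0.9052

0.9052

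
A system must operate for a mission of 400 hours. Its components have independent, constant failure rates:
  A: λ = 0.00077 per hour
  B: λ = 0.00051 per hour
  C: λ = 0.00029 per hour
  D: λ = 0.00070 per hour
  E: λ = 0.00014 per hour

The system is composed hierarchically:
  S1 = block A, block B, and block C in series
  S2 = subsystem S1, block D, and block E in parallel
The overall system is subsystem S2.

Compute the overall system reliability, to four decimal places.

R(A) = exp(−0.00077 × 400) = 0.734915
R(B) = exp(−0.00051 × 400) = 0.815462
R(C) = exp(−0.00029 × 400) = 0.890475
R(D) = exp(−0.00070 × 400) = 0.755784
R(E) = exp(−0.00014 × 400) = 0.945539
Series (A, B, and C): 0.734915 × 0.815462 × 0.890475 = 0.533657
Parallel ([0.533657], D, and E): 1 − (1 − 0.533657)(1 − 0.755784)(1 − 0.945539) = 0.9938

0.9938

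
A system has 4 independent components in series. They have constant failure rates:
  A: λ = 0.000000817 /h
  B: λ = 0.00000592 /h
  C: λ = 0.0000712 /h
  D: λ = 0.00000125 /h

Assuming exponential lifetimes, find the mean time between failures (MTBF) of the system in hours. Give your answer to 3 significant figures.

Series of exponential components: λ_sys = Σ λ_i
λ_sys = 0.000000817 + 0.00000592 + 0.0000712 + 0.00000125 = 7.9187e-05 /h
MTBF = 1 / λ_sys = 12600 h

12600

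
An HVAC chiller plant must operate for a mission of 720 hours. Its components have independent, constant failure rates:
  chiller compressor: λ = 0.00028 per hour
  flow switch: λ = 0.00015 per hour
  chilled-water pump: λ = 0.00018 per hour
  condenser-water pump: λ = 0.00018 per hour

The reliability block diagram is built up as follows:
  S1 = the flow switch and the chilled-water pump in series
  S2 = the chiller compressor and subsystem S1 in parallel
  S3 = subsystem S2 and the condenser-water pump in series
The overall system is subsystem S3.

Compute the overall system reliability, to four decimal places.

0.8445

R(chiller compressor) = exp(−0.00028 × 720) = 0.817422
R(flow switch) = exp(−0.00015 × 720) = 0.897628
R(chilled-water pump) = exp(−0.00018 × 720) = 0.878447
R(condenser-water pump) = exp(−0.00018 × 720) = 0.878447
Series (flow switch and chilled-water pump): 0.897628 × 0.878447 = 0.788519
Parallel (chiller compressor and [0.788519]): 1 − (1 − 0.817422)(1 − 0.788519) = 0.961388
Series ([0.961388] and condenser-water pump): 0.961388 × 0.878447 = 0.8445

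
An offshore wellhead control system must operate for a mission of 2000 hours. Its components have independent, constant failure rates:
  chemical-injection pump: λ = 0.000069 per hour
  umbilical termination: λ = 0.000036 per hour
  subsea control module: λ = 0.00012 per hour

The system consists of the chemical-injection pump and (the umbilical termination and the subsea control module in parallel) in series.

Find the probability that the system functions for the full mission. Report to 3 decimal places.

0.858

R(chemical-injection pump) = exp(−0.000069 × 2000) = 0.87110
R(umbilical termination) = exp(−0.000036 × 2000) = 0.93053
R(subsea control module) = exp(−0.00012 × 2000) = 0.78663
Parallel (umbilical termination and subsea control module): 1 − (1 − 0.93053)(1 − 0.78663) = 0.98518
Series (chemical-injection pump and [0.98518]): 0.87110 × 0.98518 = 0.858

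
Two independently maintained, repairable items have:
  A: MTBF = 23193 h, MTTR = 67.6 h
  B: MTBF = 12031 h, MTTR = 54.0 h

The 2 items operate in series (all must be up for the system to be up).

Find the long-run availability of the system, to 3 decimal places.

A(A) = MTBF/(MTBF+MTTR) = 23193/(23193+67.6) = 0.997094
A(B) = MTBF/(MTBF+MTTR) = 12031/(12031+54.0) = 0.995532
Series availability: 0.997094 × 0.995532 = 0.993

0.993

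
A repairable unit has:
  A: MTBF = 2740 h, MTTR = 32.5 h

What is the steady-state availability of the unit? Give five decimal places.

0.98828

A(A) = MTBF/(MTBF+MTTR) = 2740/(2740+32.5) = 0.98828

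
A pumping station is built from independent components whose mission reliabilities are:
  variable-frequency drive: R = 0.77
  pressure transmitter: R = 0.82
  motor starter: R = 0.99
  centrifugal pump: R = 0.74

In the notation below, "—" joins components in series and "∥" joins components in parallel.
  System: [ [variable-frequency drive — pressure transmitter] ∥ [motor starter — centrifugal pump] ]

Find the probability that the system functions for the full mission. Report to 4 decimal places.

Series (variable-frequency drive and pressure transmitter): 0.770000 × 0.820000 = 0.631400
Series (motor starter and centrifugal pump): 0.990000 × 0.740000 = 0.732600
Parallel ([0.631400] and [0.732600]): 1 − (1 − 0.631400)(1 − 0.732600) = 0.9014

0.9014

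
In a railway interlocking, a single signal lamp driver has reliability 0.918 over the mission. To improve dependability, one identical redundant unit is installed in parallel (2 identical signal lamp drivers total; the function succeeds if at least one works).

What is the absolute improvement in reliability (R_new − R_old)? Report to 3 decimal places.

R_before = 0.918
R_after = 1 − (1 − 0.918)^2 = 0.993
ΔR = 0.993 − 0.918 = 0.075

0.075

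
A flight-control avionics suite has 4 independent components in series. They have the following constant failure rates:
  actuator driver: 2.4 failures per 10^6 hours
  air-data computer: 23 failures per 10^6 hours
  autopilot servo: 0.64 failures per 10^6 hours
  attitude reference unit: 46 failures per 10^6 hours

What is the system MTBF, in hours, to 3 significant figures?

13900

Series of exponential components: λ_sys = Σ λ_i
λ_sys = 0.0000024 + 0.000023 + 0.00000064 + 0.000046 = 7.2040e-05 /h
MTBF = 1 / λ_sys = 13900 h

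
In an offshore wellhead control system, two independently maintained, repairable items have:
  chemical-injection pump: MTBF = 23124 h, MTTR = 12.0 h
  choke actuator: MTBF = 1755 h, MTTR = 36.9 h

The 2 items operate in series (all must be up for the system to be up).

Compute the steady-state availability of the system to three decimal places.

0.979

A(chemical-injection pump) = MTBF/(MTBF+MTTR) = 23124/(23124+12.0) = 0.999481
A(choke actuator) = MTBF/(MTBF+MTTR) = 1755/(1755+36.9) = 0.979407
Series availability: 0.999481 × 0.979407 = 0.979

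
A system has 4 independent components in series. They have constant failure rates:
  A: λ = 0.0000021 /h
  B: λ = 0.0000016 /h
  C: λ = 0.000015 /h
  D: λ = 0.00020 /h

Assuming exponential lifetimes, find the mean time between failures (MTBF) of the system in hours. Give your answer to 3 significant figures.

4570

Series of exponential components: λ_sys = Σ λ_i
λ_sys = 0.0000021 + 0.0000016 + 0.000015 + 0.00020 = 2.1870e-04 /h
MTBF = 1 / λ_sys = 4570 h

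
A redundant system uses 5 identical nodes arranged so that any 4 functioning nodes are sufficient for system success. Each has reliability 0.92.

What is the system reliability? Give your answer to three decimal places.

0.946

R = Σ_{i=4}^{5} C(5,i) p^i (1−p)^{5−i} with p = 0.92
C(5,4)·0.92^4·0.08^1 = 0.28656
C(5,5)·0.92^5·0.08^0 = 0.65908
Sum = 0.946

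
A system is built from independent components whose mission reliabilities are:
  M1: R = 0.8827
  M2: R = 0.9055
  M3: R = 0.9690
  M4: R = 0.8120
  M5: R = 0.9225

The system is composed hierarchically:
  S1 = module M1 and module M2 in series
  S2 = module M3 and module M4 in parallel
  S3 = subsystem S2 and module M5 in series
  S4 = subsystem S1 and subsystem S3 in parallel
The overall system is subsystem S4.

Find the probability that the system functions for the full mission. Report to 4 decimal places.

0.9834

Series (M1 and M2): 0.882700 × 0.905500 = 0.799285
Parallel (M3 and M4): 1 − (1 − 0.969000)(1 − 0.812000) = 0.994172
Series ([0.994172] and M5): 0.994172 × 0.922500 = 0.917124
Parallel ([0.799285] and [0.917124]): 1 − (1 − 0.799285)(1 − 0.917124) = 0.9834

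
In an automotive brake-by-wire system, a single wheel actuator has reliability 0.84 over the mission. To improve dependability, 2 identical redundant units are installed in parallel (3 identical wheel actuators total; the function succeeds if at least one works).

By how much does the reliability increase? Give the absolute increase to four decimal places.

0.1559

R_before = 0.84
R_after = 1 − (1 − 0.84)^3 = 0.9959
ΔR = 0.9959 − 0.84 = 0.1559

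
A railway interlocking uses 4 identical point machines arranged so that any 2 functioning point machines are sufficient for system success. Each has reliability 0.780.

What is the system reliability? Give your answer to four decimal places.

R = Σ_{i=2}^{4} C(4,i) p^i (1−p)^{4−i} with p = 0.780
C(4,2)·0.780^2·0.220^2 = 0.176679
C(4,3)·0.780^3·0.220^1 = 0.417606
C(4,4)·0.780^4·0.220^0 = 0.370151
Sum = 0.9644

0.9644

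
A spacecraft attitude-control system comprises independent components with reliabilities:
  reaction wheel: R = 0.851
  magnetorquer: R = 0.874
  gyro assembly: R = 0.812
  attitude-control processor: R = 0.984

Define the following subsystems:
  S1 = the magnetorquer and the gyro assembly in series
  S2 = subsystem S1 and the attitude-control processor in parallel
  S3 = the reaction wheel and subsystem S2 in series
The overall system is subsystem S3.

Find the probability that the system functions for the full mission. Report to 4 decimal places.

0.8470

Series (magnetorquer and gyro assembly): 0.874000 × 0.812000 = 0.709688
Parallel ([0.709688] and attitude-control processor): 1 − (1 − 0.709688)(1 − 0.984000) = 0.995355
Series (reaction wheel and [0.995355]): 0.851000 × 0.995355 = 0.8470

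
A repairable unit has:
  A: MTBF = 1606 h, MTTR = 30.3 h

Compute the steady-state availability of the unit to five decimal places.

0.98148

A(A) = MTBF/(MTBF+MTTR) = 1606/(1606+30.3) = 0.98148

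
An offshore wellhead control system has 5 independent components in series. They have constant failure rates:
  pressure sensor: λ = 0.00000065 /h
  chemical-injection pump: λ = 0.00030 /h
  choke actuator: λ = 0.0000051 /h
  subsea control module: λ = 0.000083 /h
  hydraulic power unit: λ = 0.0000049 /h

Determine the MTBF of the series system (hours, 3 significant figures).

Series of exponential components: λ_sys = Σ λ_i
λ_sys = 0.00000065 + 0.00030 + 0.0000051 + 0.000083 + 0.0000049 = 3.9365e-04 /h
MTBF = 1 / λ_sys = 2540 h

2540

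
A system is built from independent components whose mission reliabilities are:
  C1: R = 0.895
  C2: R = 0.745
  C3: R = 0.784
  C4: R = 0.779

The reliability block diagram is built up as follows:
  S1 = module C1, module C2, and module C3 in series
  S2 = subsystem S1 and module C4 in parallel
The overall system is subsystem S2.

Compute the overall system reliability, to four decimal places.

0.8945

Series (C1, C2, and C3): 0.895000 × 0.745000 × 0.784000 = 0.522752
Parallel ([0.522752] and C4): 1 − (1 − 0.522752)(1 − 0.779000) = 0.8945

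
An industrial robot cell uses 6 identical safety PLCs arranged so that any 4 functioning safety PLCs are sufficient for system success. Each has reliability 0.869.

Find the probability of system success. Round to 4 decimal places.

R = Σ_{i=4}^{6} C(6,i) p^i (1−p)^{6−i} with p = 0.869
C(6,4)·0.869^4·0.131^2 = 0.146796
C(6,5)·0.869^5·0.131^1 = 0.389513
C(6,6)·0.869^6·0.131^0 = 0.430644
Sum = 0.9670

0.9670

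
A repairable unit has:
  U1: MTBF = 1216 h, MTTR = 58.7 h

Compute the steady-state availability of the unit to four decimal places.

A(U1) = MTBF/(MTBF+MTTR) = 1216/(1216+58.7) = 0.9539

0.9539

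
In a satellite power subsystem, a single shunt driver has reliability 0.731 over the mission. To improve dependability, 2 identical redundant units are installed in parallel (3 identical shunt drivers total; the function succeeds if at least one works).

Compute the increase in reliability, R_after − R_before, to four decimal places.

R_before = 0.731
R_after = 1 − (1 − 0.731)^3 = 0.9805
ΔR = 0.9805 − 0.731 = 0.2495

0.2495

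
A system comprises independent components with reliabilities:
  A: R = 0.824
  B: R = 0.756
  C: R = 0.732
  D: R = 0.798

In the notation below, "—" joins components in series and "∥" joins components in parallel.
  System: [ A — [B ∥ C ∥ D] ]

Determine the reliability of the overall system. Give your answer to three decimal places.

0.813

Parallel (B, C, and D): 1 − (1 − 0.75600)(1 − 0.73200)(1 − 0.79800) = 0.98679
Series (A and [0.98679]): 0.82400 × 0.98679 = 0.813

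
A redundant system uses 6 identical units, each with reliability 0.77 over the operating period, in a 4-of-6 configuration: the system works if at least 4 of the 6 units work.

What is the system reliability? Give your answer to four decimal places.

0.8609

R = Σ_{i=4}^{6} C(6,i) p^i (1−p)^{6−i} with p = 0.77
C(6,4)·0.77^4·0.23^2 = 0.278939
C(6,5)·0.77^5·0.23^1 = 0.373536
C(6,6)·0.77^6·0.23^0 = 0.208422
Sum = 0.8609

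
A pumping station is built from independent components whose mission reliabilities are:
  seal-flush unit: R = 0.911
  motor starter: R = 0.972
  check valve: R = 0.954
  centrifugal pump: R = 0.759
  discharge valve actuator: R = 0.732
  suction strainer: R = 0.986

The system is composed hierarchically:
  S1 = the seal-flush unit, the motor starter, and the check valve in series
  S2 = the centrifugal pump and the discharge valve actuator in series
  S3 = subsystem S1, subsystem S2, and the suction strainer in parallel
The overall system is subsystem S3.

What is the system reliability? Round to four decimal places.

0.9990

Series (seal-flush unit, motor starter, and check valve): 0.911000 × 0.972000 × 0.954000 = 0.844759
Series (centrifugal pump and discharge valve actuator): 0.759000 × 0.732000 = 0.555588
Parallel ([0.844759], [0.555588], and suction strainer): 1 − (1 − 0.844759)(1 − 0.555588)(1 − 0.986000) = 0.9990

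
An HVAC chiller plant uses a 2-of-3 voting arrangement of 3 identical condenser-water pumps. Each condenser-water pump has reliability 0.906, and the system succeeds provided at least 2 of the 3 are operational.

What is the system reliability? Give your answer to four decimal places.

0.9752

R = Σ_{i=2}^{3} C(3,i) p^i (1−p)^{3−i} with p = 0.906
C(3,2)·0.906^2·0.094^1 = 0.231476
C(3,3)·0.906^3·0.094^0 = 0.743677
Sum = 0.9752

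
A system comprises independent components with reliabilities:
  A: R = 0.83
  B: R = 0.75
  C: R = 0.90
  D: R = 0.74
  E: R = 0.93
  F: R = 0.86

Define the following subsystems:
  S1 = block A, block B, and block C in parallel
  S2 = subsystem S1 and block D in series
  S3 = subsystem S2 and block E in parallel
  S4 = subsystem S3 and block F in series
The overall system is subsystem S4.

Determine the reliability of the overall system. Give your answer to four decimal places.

Parallel (A, B, and C): 1 − (1 − 0.830000)(1 − 0.750000)(1 − 0.900000) = 0.995750
Series ([0.995750] and D): 0.995750 × 0.740000 = 0.736855
Parallel ([0.736855] and E): 1 − (1 − 0.736855)(1 − 0.930000) = 0.981580
Series ([0.981580] and F): 0.981580 × 0.860000 = 0.8442

0.8442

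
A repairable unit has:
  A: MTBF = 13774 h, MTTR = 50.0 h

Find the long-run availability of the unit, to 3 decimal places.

0.996

A(A) = MTBF/(MTBF+MTTR) = 13774/(13774+50.0) = 0.996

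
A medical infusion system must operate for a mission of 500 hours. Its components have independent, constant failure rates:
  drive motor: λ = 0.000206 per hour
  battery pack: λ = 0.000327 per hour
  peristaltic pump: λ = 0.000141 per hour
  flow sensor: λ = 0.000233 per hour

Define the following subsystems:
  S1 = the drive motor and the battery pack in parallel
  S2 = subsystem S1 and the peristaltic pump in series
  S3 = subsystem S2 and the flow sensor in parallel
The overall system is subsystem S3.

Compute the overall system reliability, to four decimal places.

0.9910

R(drive motor) = exp(−0.000206 × 500) = 0.902127
R(battery pack) = exp(−0.000327 × 500) = 0.849166
R(peristaltic pump) = exp(−0.000141 × 500) = 0.931928
R(flow sensor) = exp(−0.000233 × 500) = 0.890030
Parallel (drive motor and battery pack): 1 − (1 − 0.902127)(1 − 0.849166) = 0.985237
Series ([0.985237] and peristaltic pump): 0.985237 × 0.931928 = 0.918170
Parallel ([0.918170] and flow sensor): 1 − (1 − 0.918170)(1 − 0.890030) = 0.9910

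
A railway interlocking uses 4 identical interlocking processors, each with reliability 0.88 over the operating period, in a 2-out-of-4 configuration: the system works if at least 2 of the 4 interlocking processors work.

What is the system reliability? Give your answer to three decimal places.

0.994

R = Σ_{i=2}^{4} C(4,i) p^i (1−p)^{4−i} with p = 0.88
C(4,2)·0.88^2·0.12^2 = 0.06691
C(4,3)·0.88^3·0.12^1 = 0.32711
C(4,4)·0.88^4·0.12^0 = 0.59970
Sum = 0.994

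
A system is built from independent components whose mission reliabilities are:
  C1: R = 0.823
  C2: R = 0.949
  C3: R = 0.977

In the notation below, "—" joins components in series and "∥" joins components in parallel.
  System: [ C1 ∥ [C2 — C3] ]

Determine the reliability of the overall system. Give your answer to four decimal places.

Series (C2 and C3): 0.949000 × 0.977000 = 0.927173
Parallel (C1 and [0.927173]): 1 − (1 − 0.823000)(1 − 0.927173) = 0.9871

0.9871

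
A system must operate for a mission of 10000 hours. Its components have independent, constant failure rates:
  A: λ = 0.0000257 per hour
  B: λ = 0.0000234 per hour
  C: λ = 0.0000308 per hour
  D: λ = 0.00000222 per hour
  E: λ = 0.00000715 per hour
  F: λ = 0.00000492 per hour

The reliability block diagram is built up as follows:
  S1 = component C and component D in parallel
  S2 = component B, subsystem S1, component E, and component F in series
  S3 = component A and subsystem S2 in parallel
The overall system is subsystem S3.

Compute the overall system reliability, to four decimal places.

0.9314

R(A) = exp(−0.0000257 × 10000) = 0.773368
R(B) = exp(−0.0000234 × 10000) = 0.791362
R(C) = exp(−0.0000308 × 10000) = 0.734915
R(D) = exp(−0.00000222 × 10000) = 0.978045
R(E) = exp(−0.00000715 × 10000) = 0.930996
R(F) = exp(−0.00000492 × 10000) = 0.951991
Parallel (C and D): 1 − (1 − 0.734915)(1 − 0.978045) = 0.994180
Series (B, [0.994180], E, and F): 0.791362 × 0.994180 × 0.930996 × 0.951991 = 0.697302
Parallel (A and [0.697302]): 1 − (1 − 0.773368)(1 − 0.697302) = 0.9314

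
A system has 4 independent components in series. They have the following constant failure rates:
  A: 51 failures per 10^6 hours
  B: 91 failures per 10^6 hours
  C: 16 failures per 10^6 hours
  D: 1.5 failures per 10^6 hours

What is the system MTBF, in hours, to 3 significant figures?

6270

Series of exponential components: λ_sys = Σ λ_i
λ_sys = 0.000051 + 0.000091 + 0.000016 + 0.0000015 = 1.5950e-04 /h
MTBF = 1 / λ_sys = 6270 h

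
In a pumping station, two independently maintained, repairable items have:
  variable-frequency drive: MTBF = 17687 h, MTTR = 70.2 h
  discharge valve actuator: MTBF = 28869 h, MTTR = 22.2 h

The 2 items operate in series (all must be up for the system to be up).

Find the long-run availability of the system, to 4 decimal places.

A(variable-frequency drive) = MTBF/(MTBF+MTTR) = 17687/(17687+70.2) = 0.996047
A(discharge valve actuator) = MTBF/(MTBF+MTTR) = 28869/(28869+22.2) = 0.999232
Series availability: 0.996047 × 0.999232 = 0.9953

0.9953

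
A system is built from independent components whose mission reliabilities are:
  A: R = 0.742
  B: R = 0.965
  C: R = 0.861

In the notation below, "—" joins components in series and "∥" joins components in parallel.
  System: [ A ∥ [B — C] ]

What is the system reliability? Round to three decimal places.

0.956

Series (B and C): 0.96500 × 0.86100 = 0.83087
Parallel (A and [0.83087]): 1 − (1 − 0.74200)(1 − 0.83087) = 0.956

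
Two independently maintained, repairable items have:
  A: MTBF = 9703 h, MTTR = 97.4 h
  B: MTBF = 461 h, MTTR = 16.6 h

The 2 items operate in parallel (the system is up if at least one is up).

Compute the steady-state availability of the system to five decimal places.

A(A) = MTBF/(MTBF+MTTR) = 9703/(9703+97.4) = 0.990062
A(B) = MTBF/(MTBF+MTTR) = 461/(461+16.6) = 0.965243
Parallel availability: 1 − (1 − 0.990062)(1 − 0.965243) = 0.99965

0.99965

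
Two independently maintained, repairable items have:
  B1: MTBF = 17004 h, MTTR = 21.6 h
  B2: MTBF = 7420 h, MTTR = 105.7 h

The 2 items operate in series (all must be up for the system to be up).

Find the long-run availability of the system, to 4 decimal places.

A(B1) = MTBF/(MTBF+MTTR) = 17004/(17004+21.6) = 0.998731
A(B2) = MTBF/(MTBF+MTTR) = 7420/(7420+105.7) = 0.985955
Series availability: 0.998731 × 0.985955 = 0.9847

0.9847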